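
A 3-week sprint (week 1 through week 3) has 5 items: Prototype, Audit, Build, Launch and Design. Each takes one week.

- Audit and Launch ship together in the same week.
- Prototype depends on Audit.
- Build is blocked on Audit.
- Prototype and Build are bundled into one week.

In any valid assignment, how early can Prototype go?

Precedence pushes Prototype to at least week 2.
Prototype at week 2 is achievable: Audit -> week 1, Launch -> week 1, Build -> week 2, Design -> week 1, Prototype -> week 2.

week 2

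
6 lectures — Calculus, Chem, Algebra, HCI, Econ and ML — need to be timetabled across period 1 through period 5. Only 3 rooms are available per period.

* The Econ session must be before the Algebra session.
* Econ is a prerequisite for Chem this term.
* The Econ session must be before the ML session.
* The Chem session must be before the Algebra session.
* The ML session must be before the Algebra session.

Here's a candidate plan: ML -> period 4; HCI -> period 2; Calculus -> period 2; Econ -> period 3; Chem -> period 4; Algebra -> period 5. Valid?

Yes

Only 3 rooms are available per period — holds.
The ML session must be before the Algebra session — holds.
The Econ session must be before the Algebra session — holds.
Econ is a prerequisite for Chem this term — holds.
The Econ session must be before the ML session — holds.
The Chem session must be before the Algebra session — holds.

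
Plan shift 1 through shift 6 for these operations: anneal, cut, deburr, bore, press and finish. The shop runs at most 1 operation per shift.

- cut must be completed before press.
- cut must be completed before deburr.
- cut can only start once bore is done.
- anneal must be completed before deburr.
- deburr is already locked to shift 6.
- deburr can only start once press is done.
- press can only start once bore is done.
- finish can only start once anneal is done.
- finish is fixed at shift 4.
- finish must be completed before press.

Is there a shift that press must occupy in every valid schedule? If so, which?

finish is fixed at shift 4 and must come before press, so press is at least shift 5.
deburr is fixed at shift 6 and must come after press, so press is at most shift 5.
So press must be shift 5.

shift 5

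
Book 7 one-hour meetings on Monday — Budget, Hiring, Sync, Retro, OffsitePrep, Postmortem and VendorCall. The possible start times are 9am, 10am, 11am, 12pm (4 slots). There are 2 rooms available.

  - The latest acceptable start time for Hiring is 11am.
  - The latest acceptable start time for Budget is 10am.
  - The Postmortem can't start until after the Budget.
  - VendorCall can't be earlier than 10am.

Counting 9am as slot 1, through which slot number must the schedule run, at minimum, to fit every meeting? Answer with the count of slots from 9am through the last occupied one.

4 slots

The precedence chain requires at least 2 distinct slots.
With at most 2 per slot and 7 meetings, at least 4 slots are needed.
4 works (last occupied slot: 12pm): for example Postmortem=10am, Hiring=9am, Retro=11am, OffsitePrep=12pm, VendorCall=10am, Budget=9am, Sync=11am.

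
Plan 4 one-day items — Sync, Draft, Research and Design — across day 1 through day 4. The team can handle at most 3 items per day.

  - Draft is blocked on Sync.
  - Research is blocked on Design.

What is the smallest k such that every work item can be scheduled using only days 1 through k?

The precedence chain requires at least 2 distinct days.
With at most 3 per day and 4 work items, at least 2 days are needed.
2 works (last occupied day: day 2): for example Design in day 1; Research in day 2; Sync in day 1; Draft in day 2.

2 days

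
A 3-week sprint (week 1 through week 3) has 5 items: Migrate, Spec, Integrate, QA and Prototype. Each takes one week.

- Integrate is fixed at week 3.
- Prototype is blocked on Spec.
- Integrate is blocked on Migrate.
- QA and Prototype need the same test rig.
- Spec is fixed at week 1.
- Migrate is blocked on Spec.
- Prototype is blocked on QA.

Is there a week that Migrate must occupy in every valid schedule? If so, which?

week 2

Spec is fixed at week 1 and must come before Migrate, so Migrate is at least week 2.
Integrate is fixed at week 3 and must come after Migrate, so Migrate is at most week 2.
So Migrate must be week 2.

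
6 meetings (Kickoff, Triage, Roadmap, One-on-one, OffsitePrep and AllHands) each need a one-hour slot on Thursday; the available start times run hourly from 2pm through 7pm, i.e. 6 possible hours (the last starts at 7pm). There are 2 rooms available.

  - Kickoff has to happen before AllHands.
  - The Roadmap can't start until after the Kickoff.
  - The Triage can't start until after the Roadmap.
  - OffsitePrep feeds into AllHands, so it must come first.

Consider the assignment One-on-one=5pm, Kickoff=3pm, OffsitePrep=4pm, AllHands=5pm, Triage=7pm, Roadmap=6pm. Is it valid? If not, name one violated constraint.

Yes, all constraints hold

Kickoff has to happen before AllHands — holds.
The Roadmap can't start until after the Kickoff — holds.
There are 2 rooms available — holds.
The Triage can't start until after the Roadmap — holds.
OffsitePrep feeds into AllHands, so it must come first — holds.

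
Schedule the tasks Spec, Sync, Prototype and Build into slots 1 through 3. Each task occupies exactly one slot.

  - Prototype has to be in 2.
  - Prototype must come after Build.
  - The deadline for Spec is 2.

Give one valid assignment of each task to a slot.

Spec -> 1, Prototype -> 2, Build -> 1, Sync -> 1

Checking: Build(1) before Prototype(2); Prototype=2 in [2,2]; Spec=1 in [1,2].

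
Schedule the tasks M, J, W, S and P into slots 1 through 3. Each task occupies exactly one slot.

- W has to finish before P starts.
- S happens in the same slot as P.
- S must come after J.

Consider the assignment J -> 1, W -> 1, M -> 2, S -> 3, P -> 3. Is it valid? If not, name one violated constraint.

Yes

W has to finish before P starts — holds.
S must come after J — holds.
S happens in the same slot as P — holds.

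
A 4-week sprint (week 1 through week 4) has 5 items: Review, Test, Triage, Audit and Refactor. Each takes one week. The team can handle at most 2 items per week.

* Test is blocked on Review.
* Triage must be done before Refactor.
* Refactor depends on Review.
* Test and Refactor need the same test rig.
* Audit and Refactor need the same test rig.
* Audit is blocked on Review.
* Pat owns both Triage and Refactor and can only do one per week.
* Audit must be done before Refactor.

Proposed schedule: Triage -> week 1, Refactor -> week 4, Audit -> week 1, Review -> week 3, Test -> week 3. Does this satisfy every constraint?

No — it violates: Audit is blocked on Review

Triage must be done before Refactor — holds.
The team can handle at most 2 items per week — holds.
Refactor depends on Review — holds.
Pat owns both Triage and Refactor and can only do one per week — holds.
Audit must be done before Refactor — holds.
Test is blocked on Review — violated.
Test and Refactor need the same test rig — holds.
Audit and Refactor need the same test rig — holds.
Audit is blocked on Review — violated.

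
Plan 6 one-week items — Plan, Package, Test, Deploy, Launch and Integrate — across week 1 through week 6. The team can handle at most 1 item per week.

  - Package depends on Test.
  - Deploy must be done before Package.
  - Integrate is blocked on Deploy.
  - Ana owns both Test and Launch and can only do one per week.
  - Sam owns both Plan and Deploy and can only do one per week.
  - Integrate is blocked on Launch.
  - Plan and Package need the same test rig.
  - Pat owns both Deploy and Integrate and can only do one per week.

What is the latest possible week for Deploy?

week 4

Downstream work caps Deploy at week 5.
Deploy at week 4 is achievable: Test=week 1, Plan=week 3, Integrate=week 6, Deploy=week 4, Package=week 5, Launch=week 2.
Nothing later works — the conflict and capacity constraints rule out every week after week 4.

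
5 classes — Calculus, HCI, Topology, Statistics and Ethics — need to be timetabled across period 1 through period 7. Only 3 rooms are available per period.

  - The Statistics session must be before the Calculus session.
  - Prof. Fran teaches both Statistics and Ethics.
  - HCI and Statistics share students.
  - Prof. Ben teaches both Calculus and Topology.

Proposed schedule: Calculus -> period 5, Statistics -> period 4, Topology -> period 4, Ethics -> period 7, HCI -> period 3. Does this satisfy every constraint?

Yes, all constraints hold

Prof. Fran teaches both Statistics and Ethics — holds.
Only 3 rooms are available per period — holds.
Prof. Ben teaches both Calculus and Topology — holds.
HCI and Statistics share students — holds.
The Statistics session must be before the Calculus session — holds.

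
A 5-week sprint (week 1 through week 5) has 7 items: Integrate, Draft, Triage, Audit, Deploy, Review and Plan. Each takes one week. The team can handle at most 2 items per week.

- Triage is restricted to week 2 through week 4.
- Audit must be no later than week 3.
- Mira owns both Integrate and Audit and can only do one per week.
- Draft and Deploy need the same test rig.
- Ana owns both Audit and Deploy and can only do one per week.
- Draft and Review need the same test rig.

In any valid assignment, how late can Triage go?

week 4

Triage is available from week 2; Triage's own window allows nothing later than week 4.
Triage at week 4 is achievable: Plan=week 3; Integrate=week 2; Review=week 3; Audit=week 1; Deploy=week 2; Triage=week 4; Draft=week 1.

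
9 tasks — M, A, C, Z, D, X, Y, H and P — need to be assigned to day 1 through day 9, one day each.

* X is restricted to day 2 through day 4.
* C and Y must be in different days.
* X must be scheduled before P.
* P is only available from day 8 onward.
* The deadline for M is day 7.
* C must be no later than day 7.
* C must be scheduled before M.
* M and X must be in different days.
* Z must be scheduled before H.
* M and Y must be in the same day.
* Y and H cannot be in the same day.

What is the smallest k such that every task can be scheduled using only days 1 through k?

8

The precedence chain requires at least 2 distinct days.
P can't be placed before day 8, so the schedule must run through at least day 8.
8 works (last occupied day: day 8): for example P=day 8; Y=day 3; A=day 1; C=day 1; H=day 2; D=day 1; Z=day 1; X=day 2; M=day 3.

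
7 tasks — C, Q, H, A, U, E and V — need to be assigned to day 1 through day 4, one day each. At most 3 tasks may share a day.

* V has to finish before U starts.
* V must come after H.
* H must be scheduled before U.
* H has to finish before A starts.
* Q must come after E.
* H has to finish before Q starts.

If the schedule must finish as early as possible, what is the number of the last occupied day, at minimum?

The precedence chain requires at least 3 distinct days.
With at most 3 per day and 7 tasks, at least 3 days are needed.
3 works (last occupied day: day 3): for example H=day 1, U=day 3, C=day 1, E=day 1, V=day 2, A=day 2, Q=day 2.

day 3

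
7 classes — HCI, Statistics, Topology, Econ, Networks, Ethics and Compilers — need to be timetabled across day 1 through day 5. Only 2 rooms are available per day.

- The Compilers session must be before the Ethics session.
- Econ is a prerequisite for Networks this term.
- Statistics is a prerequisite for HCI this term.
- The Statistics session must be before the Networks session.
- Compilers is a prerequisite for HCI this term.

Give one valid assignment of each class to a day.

Networks=day 3; Statistics=day 1; Econ=day 2; Topology=day 4; HCI=day 2; Ethics=day 3; Compilers=day 1

Checking: Statistics(day 1) before Networks(day 3); Compilers(day 1) before Ethics(day 3); Compilers(day 1) before HCI(day 2); Econ(day 2) before Networks(day 3); Statistics(day 1) before HCI(day 2); max 2 per day (cap 2).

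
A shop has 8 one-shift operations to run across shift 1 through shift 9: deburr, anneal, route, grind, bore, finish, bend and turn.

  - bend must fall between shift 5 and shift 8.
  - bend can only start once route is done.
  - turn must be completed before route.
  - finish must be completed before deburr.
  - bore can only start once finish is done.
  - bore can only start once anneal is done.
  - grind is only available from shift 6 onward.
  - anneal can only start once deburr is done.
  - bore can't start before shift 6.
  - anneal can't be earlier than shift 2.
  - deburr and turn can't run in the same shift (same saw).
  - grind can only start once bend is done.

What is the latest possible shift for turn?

Downstream work caps turn at shift 6.
turn at shift 6 is achievable: bore -> shift 6, deburr -> shift 2, finish -> shift 1, turn -> shift 6, route -> shift 7, bend -> shift 8, anneal -> shift 3, grind -> shift 9.

shift 6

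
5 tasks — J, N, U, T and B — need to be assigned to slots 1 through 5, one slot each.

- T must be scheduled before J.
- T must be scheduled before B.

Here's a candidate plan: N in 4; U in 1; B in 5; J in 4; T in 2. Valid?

Yes

T must be scheduled before J — holds.
T must be scheduled before B — holds.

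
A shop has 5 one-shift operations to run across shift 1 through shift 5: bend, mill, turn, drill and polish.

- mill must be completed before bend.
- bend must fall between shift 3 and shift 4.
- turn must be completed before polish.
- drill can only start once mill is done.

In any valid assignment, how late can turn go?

Downstream work caps turn at shift 4.
turn at shift 4 is achievable: drill=shift 2, mill=shift 1, polish=shift 5, bend=shift 3, turn=shift 4.

shift 4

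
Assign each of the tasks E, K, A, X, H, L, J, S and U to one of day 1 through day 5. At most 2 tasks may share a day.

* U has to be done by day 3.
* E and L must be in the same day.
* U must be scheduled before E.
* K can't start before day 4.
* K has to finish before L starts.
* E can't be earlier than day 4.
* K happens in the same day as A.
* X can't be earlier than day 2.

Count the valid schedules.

Splitting on X: it can be day 2 (30), day 3 (30). Listing each branch's schedules as (E, K, A, H, L, J, S, U) by day number:
X=day 2: (5,4,4,1,5,1,2,3) (5,4,4,1,5,1,3,2) (5,4,4,1,5,1,3,3) (5,4,4,1,5,2,1,3) (5,4,4,1,5,2,3,1) (5,4,4,1,5,2,3,3) (5,4,4,1,5,3,1,2) (5,4,4,1,5,3,1,3) (5,4,4,1,5,3,2,1) (5,4,4,1,5,3,2,3) (5,4,4,1,5,3,3,1) (5,4,4,1,5,3,3,2) (5,4,4,2,5,1,1,3) (5,4,4,2,5,1,3,1) (5,4,4,2,5,1,3,3) (5,4,4,2,5,3,1,1) (5,4,4,2,5,3,1,3) (5,4,4,2,5,3,3,1) (5,4,4,3,5,1,1,2) (5,4,4,3,5,1,1,3) (5,4,4,3,5,1,2,1) (5,4,4,3,5,1,2,3) (5,4,4,3,5,1,3,1) (5,4,4,3,5,1,3,2) (5,4,4,3,5,2,1,1) (5,4,4,3,5,2,1,3) (5,4,4,3,5,2,3,1) (5,4,4,3,5,3,1,1) (5,4,4,3,5,3,1,2) (5,4,4,3,5,3,2,1) — 30.
X=day 3: (5,4,4,1,5,1,2,2) (5,4,4,1,5,1,2,3) (5,4,4,1,5,1,3,2) (5,4,4,1,5,2,1,2) (5,4,4,1,5,2,1,3) (5,4,4,1,5,2,2,1) (5,4,4,1,5,2,2,3) (5,4,4,1,5,2,3,1) (5,4,4,1,5,2,3,2) (5,4,4,1,5,3,1,2) (5,4,4,1,5,3,2,1) (5,4,4,1,5,3,2,2) (5,4,4,2,5,1,1,2) (5,4,4,2,5,1,1,3) (5,4,4,2,5,1,2,1) (5,4,4,2,5,1,2,3) (5,4,4,2,5,1,3,1) (5,4,4,2,5,1,3,2) (5,4,4,2,5,2,1,1) (5,4,4,2,5,2,1,3) (5,4,4,2,5,2,3,1) (5,4,4,2,5,3,1,1) (5,4,4,2,5,3,1,2) (5,4,4,2,5,3,2,1) (5,4,4,3,5,1,1,2) (5,4,4,3,5,1,2,1) (5,4,4,3,5,1,2,2) (5,4,4,3,5,2,1,1) (5,4,4,3,5,2,1,2) (5,4,4,3,5,2,2,1) — 30.
Summing: 30 + 30 = 60.

60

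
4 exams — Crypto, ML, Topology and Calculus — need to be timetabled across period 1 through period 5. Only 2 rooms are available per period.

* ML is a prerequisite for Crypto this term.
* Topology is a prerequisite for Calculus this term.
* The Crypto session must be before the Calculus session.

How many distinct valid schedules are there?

Splitting on Crypto: it can be period 2 (9), period 3 (14), period 4 (12). Listing each branch's schedules as (ML, Topology, Calculus) by period number:
Crypto=period 2: (1,1,3) (1,1,4) (1,1,5) (1,2,3) (1,2,4) (1,2,5) (1,3,4) (1,3,5) (1,4,5) — 9.
Crypto=period 3: (1,1,4) (1,1,5) (1,2,4) (1,2,5) (1,3,4) (1,3,5) (1,4,5) (2,1,4) (2,1,5) (2,2,4) (2,2,5) (2,3,4) (2,3,5) (2,4,5) — 14.
Crypto=period 4: (1,1,5) (1,2,5) (1,3,5) (1,4,5) (2,1,5) (2,2,5) (2,3,5) (2,4,5) (3,1,5) (3,2,5) (3,3,5) (3,4,5) — 12.
Summing: 9 + 14 + 12 = 35.

35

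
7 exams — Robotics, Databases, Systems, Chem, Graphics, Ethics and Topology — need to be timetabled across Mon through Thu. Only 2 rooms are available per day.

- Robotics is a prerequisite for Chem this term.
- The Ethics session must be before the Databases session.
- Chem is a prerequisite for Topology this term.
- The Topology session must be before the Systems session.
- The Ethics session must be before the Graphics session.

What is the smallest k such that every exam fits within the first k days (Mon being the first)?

4

The precedence chain requires at least 4 distinct days.
With at most 2 per day and 7 exams, at least 4 days are needed.
4 works (last occupied day: Thu): for example Chem in Tue, Robotics in Mon, Graphics in Wed, Systems in Thu, Ethics in Mon, Databases in Tue, Topology in Wed.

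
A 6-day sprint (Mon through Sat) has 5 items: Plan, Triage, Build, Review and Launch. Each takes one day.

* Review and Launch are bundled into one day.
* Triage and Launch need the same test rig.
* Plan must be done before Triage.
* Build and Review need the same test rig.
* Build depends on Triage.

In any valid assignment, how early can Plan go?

Downstream work caps Plan at Thu.
Plan at Mon is achievable: Review -> Mon; Launch -> Mon; Triage -> Tue; Plan -> Mon; Build -> Wed.

Mon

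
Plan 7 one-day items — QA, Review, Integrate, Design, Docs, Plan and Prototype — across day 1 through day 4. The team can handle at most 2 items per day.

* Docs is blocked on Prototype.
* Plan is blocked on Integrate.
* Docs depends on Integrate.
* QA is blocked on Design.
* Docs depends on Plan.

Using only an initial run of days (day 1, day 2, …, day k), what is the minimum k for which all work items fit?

4

The precedence chain requires at least 3 distinct days.
With at most 2 per day and 7 work items, at least 4 days are needed.
4 works (last occupied day: day 4): for example Review -> day 4; Docs -> day 3; Prototype -> day 2; Design -> day 1; Integrate -> day 1; QA -> day 3; Plan -> day 2.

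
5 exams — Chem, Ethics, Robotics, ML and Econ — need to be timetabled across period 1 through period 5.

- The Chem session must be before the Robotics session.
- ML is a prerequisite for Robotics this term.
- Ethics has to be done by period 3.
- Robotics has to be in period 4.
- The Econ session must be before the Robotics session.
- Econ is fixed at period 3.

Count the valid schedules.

27

Splitting on Chem: it can be period 1 (9), period 2 (9), period 3 (9). Listing each branch's schedules as (Ethics, Robotics, ML, Econ) by period number:
Chem=period 1: (1,4,1,3) (1,4,2,3) (1,4,3,3) (2,4,1,3) (2,4,2,3) (2,4,3,3) (3,4,1,3) (3,4,2,3) (3,4,3,3) — 9.
Chem=period 2: (1,4,1,3) (1,4,2,3) (1,4,3,3) (2,4,1,3) (2,4,2,3) (2,4,3,3) (3,4,1,3) (3,4,2,3) (3,4,3,3) — 9.
Chem=period 3: (1,4,1,3) (1,4,2,3) (1,4,3,3) (2,4,1,3) (2,4,2,3) (2,4,3,3) (3,4,1,3) (3,4,2,3) (3,4,3,3) — 9.
Summing: 9 + 9 + 9 = 27.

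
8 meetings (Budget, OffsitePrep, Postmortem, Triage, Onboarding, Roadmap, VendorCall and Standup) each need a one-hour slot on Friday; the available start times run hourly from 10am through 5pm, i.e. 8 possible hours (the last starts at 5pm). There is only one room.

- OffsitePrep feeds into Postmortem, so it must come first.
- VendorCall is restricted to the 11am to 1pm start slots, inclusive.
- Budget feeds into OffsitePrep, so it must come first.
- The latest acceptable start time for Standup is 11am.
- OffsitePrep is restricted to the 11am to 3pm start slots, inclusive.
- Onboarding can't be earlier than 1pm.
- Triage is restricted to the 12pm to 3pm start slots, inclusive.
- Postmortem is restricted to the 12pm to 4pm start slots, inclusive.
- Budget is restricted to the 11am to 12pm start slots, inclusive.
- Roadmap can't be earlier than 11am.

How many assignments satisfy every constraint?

Splitting on Budget: it can be 11am (34), 12pm (20). Listing each branch's schedules as (OffsitePrep, Postmortem, Triage, Onboarding, Roadmap, VendorCall, Standup):
Budget=11am: (12pm,2pm,3pm,4pm,5pm,1pm,10am) (12pm,2pm,3pm,5pm,4pm,1pm,10am) (12pm,3pm,2pm,4pm,5pm,1pm,10am) (12pm,3pm,2pm,5pm,4pm,1pm,10am) (12pm,4pm,2pm,3pm,5pm,1pm,10am) (12pm,4pm,2pm,5pm,3pm,1pm,10am) (12pm,4pm,3pm,2pm,5pm,1pm,10am) (12pm,4pm,3pm,5pm,2pm,1pm,10am) (1pm,2pm,3pm,4pm,5pm,12pm,10am) (1pm,2pm,3pm,5pm,4pm,12pm,10am) (1pm,3pm,2pm,4pm,5pm,12pm,10am) (1pm,3pm,2pm,5pm,4pm,12pm,10am) (1pm,4pm,2pm,3pm,5pm,12pm,10am) (1pm,4pm,2pm,5pm,3pm,12pm,10am) (1pm,4pm,3pm,2pm,5pm,12pm,10am) (1pm,4pm,3pm,5pm,2pm,12pm,10am) (2pm,3pm,12pm,4pm,5pm,1pm,10am) (2pm,3pm,12pm,5pm,4pm,1pm,10am) (2pm,3pm,1pm,4pm,5pm,12pm,10am) (2pm,3pm,1pm,5pm,4pm,12pm,10am) (2pm,4pm,12pm,3pm,5pm,1pm,10am) (2pm,4pm,12pm,5pm,3pm,1pm,10am) (2pm,4pm,1pm,3pm,5pm,12pm,10am) (2pm,4pm,1pm,5pm,3pm,12pm,10am) (2pm,4pm,3pm,1pm,5pm,12pm,10am) (2pm,4pm,3pm,5pm,12pm,1pm,10am) (2pm,4pm,3pm,5pm,1pm,12pm,10am) (3pm,4pm,12pm,2pm,5pm,1pm,10am) (3pm,4pm,12pm,5pm,2pm,1pm,10am) (3pm,4pm,1pm,2pm,5pm,12pm,10am) (3pm,4pm,1pm,5pm,2pm,12pm,10am) (3pm,4pm,2pm,1pm,5pm,12pm,10am) (3pm,4pm,2pm,5pm,12pm,1pm,10am) (3pm,4pm,2pm,5pm,1pm,12pm,10am) — 34.
Budget=12pm: (1pm,2pm,3pm,4pm,5pm,11am,10am) (1pm,2pm,3pm,5pm,4pm,11am,10am) (1pm,3pm,2pm,4pm,5pm,11am,10am) (1pm,3pm,2pm,5pm,4pm,11am,10am) (1pm,4pm,2pm,3pm,5pm,11am,10am) (1pm,4pm,2pm,5pm,3pm,11am,10am) (1pm,4pm,3pm,2pm,5pm,11am,10am) (1pm,4pm,3pm,5pm,2pm,11am,10am) (2pm,3pm,1pm,4pm,5pm,11am,10am) (2pm,3pm,1pm,5pm,4pm,11am,10am) (2pm,4pm,1pm,3pm,5pm,11am,10am) (2pm,4pm,1pm,5pm,3pm,11am,10am) (2pm,4pm,3pm,1pm,5pm,11am,10am) (2pm,4pm,3pm,5pm,11am,1pm,10am) (2pm,4pm,3pm,5pm,1pm,11am,10am) (3pm,4pm,1pm,2pm,5pm,11am,10am) (3pm,4pm,1pm,5pm,2pm,11am,10am) (3pm,4pm,2pm,1pm,5pm,11am,10am) (3pm,4pm,2pm,5pm,11am,1pm,10am) (3pm,4pm,2pm,5pm,1pm,11am,10am) — 20.
Summing: 34 + 20 = 54.

54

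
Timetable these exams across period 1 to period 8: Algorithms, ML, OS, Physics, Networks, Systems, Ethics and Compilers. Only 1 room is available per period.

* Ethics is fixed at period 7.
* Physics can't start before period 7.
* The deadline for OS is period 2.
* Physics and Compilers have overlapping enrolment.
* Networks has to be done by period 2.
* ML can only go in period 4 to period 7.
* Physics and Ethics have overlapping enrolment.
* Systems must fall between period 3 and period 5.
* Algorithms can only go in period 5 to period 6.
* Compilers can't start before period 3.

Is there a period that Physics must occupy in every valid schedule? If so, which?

Physics's window is period 7–period 8.
Ethics is fixed at period 7, and Physics can't share a period with Ethics.
So Physics must be period 8.

period 8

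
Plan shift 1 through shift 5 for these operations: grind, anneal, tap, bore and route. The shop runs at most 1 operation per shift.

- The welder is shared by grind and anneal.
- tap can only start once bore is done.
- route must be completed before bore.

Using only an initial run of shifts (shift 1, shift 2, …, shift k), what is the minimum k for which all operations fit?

The precedence chain requires at least 3 distinct shifts.
With at most 1 per shift and 5 operations, at least 5 shifts are needed.
5 works (last occupied shift: shift 5): for example route=shift 1, anneal=shift 5, grind=shift 4, bore=shift 2, tap=shift 3.

5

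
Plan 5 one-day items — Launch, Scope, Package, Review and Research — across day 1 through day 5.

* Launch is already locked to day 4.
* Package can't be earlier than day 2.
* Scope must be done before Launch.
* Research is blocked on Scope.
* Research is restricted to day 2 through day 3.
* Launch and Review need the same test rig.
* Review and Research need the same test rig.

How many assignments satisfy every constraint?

Splitting on Scope: it can be day 1 (24), day 2 (12). Listing each branch's schedules as (Launch, Package, Review, Research) by day number:
Scope=day 1: (4,2,1,2) (4,2,1,3) (4,2,2,3) (4,2,3,2) (4,2,5,2) (4,2,5,3) (4,3,1,2) (4,3,1,3) (4,3,2,3) (4,3,3,2) (4,3,5,2) (4,3,5,3) (4,4,1,2) (4,4,1,3) (4,4,2,3) (4,4,3,2) (4,4,5,2) (4,4,5,3) (4,5,1,2) (4,5,1,3) (4,5,2,3) (4,5,3,2) (4,5,5,2) (4,5,5,3) — 24.
Scope=day 2: (4,2,1,3) (4,2,2,3) (4,2,5,3) (4,3,1,3) (4,3,2,3) (4,3,5,3) (4,4,1,3) (4,4,2,3) (4,4,5,3) (4,5,1,3) (4,5,2,3) (4,5,5,3) — 12.
Summing: 24 + 12 = 36.

36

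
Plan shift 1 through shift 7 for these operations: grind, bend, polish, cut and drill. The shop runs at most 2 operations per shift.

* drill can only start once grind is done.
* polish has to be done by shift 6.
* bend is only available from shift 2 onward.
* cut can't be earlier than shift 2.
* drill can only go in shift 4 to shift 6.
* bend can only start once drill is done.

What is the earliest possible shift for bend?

shift 5

Bend is available from shift 2; precedence pushes bend to at least shift 5.
bend at shift 5 is achievable: drill in shift 4, bend in shift 5, polish in shift 1, cut in shift 2, grind in shift 1.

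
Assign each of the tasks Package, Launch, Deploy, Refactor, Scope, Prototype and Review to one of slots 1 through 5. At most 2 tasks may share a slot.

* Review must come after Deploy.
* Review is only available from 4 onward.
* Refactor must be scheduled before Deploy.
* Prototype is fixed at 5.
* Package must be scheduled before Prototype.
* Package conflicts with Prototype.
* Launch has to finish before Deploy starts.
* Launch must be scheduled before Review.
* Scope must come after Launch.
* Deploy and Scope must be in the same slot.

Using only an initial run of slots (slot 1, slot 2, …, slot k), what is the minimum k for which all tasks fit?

The precedence chain requires at least 3 distinct slots.
With at most 2 per slot and 7 tasks, at least 4 slots are needed.
Prototype can't be placed before 5, so the schedule must run through at least slot 5.
5 works (last occupied slot: 5): for example Refactor -> 1, Review -> 4, Package -> 3, Launch -> 1, Deploy -> 2, Scope -> 2, Prototype -> 5.

5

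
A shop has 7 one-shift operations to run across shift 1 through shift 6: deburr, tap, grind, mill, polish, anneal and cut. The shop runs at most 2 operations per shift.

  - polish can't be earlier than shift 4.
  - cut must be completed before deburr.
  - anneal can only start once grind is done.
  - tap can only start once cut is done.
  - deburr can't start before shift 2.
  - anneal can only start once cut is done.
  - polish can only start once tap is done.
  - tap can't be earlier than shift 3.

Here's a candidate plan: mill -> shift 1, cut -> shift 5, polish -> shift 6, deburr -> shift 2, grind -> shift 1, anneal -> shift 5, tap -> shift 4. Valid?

anneal can only start once grind is done — holds.
tap can only start once cut is done — violated.
deburr can't start before shift 2 — holds.
polish can only start once tap is done — holds.
tap can't be earlier than shift 3 — holds.
anneal can only start once cut is done — violated.
polish can't be earlier than shift 4 — holds.
The shop runs at most 2 operations per shift — holds.
cut must be completed before deburr — violated.

No. cut must be completed before deburr is not satisfied.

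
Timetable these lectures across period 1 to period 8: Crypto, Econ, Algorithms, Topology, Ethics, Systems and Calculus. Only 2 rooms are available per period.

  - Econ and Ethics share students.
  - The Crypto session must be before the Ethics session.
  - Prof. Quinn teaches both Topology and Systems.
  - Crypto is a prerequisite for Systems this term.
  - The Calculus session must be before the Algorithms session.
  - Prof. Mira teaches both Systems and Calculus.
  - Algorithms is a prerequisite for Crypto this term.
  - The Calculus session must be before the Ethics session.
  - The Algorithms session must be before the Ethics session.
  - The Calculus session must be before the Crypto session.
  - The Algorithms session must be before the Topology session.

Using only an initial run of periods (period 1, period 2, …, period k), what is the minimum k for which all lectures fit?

The precedence chain requires at least 4 distinct periods.
With at most 2 per period and 7 lectures, at least 4 periods are needed.
4 works (last occupied period: period 4): for example Econ -> period 1; Topology -> period 3; Systems -> period 4; Crypto -> period 3; Ethics -> period 4; Algorithms -> period 2; Calculus -> period 1.

4 periods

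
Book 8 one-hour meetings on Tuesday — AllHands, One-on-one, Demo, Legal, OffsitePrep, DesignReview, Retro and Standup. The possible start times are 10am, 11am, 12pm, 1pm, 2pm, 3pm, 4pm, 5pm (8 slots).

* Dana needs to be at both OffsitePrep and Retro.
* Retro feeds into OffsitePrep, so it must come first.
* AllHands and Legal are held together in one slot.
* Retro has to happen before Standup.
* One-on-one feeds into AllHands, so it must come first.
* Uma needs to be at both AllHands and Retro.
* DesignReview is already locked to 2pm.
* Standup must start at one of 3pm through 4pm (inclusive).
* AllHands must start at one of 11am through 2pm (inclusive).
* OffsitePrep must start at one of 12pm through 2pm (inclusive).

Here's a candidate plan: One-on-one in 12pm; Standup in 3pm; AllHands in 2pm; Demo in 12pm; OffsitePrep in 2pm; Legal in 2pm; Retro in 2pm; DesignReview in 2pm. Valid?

DesignReview is already locked to 2pm — holds.
Standup must start at one of 3pm through 4pm (inclusive) — holds.
Uma needs to be at both AllHands and Retro — violated.
OffsitePrep must start at one of 12pm through 2pm (inclusive) — holds.
Retro feeds into OffsitePrep, so it must come first — violated.
Retro has to happen before Standup — holds.
One-on-one feeds into AllHands, so it must come first — holds.
AllHands must start at one of 11am through 2pm (inclusive) — holds.
Dana needs to be at both OffsitePrep and Retro — violated.
AllHands and Legal are held together in one slot — holds.

No — it violates: Dana needs to be at both OffsitePrep and Retro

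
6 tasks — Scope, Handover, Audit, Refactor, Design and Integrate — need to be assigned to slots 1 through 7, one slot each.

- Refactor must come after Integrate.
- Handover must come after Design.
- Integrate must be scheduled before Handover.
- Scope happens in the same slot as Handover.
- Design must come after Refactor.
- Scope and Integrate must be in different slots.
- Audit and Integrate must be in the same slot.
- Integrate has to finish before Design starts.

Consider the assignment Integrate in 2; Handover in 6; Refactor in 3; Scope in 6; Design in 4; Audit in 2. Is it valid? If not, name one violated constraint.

Integrate must be scheduled before Handover — holds.
Design must come after Refactor — holds.
Scope and Integrate must be in different slots — holds.
Scope happens in the same slot as Handover — holds.
Audit and Integrate must be in the same slot — holds.
Handover must come after Design — holds.
Refactor must come after Integrate — holds.
Integrate has to finish before Design starts — holds.

Yes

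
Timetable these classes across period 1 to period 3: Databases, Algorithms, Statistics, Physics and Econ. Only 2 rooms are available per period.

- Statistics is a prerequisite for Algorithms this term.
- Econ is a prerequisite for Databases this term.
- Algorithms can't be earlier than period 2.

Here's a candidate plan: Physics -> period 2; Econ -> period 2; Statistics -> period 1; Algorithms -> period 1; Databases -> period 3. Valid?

Econ is a prerequisite for Databases this term — holds.
Only 2 rooms are available per period — holds.
Statistics is a prerequisite for Algorithms this term — violated.
Algorithms can't be earlier than period 2 — violated.

No. Algorithms can't be earlier than period 2 is not satisfied.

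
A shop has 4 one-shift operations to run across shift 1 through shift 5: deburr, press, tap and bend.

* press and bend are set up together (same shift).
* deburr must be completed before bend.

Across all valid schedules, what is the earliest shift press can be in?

Press must be in the same shift as bend, which can't be before shift 2, so press is at least shift 2.
press at shift 2 is achievable: tap=shift 1, press=shift 2, deburr=shift 1, bend=shift 2.

shift 2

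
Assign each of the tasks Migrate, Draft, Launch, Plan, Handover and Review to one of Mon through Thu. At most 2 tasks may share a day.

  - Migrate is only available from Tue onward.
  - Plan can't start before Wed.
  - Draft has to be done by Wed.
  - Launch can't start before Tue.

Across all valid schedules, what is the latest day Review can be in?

Review at Thu is achievable: Migrate=Tue, Launch=Tue, Plan=Wed, Handover=Mon, Review=Thu, Draft=Mon.

Thu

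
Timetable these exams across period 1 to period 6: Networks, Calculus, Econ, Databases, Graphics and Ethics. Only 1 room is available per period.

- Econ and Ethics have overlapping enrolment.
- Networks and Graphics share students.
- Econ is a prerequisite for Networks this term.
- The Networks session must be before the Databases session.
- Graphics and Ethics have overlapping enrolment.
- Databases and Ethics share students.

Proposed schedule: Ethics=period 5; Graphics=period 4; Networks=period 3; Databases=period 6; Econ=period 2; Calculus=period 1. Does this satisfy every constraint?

Yes

Econ and Ethics have overlapping enrolment — holds.
Only 1 room is available per period — holds.
Networks and Graphics share students — holds.
Econ is a prerequisite for Networks this term — holds.
Graphics and Ethics have overlapping enrolment — holds.
Databases and Ethics share students — holds.
The Networks session must be before the Databases session — holds.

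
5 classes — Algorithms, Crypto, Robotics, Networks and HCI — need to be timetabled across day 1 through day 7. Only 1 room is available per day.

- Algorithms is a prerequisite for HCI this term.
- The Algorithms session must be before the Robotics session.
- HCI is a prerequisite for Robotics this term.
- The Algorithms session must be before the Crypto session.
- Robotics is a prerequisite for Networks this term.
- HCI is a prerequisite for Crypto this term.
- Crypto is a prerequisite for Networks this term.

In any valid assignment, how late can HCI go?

Precedence pushes HCI to at least day 2; downstream work caps HCI at day 5.
HCI at day 4 is achievable: HCI -> day 4, Robotics -> day 6, Algorithms -> day 1, Crypto -> day 5, Networks -> day 7.
Nothing later works — the capacity limit rule out every day after day 4.

day 4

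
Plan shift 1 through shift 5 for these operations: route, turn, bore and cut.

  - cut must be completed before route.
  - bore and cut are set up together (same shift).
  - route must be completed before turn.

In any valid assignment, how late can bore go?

Bore must be in the same shift as cut, which can't be after shift 3, so bore is at most shift 3.
bore at shift 3 is achievable: bore=shift 3, turn=shift 5, cut=shift 3, route=shift 4.

shift 3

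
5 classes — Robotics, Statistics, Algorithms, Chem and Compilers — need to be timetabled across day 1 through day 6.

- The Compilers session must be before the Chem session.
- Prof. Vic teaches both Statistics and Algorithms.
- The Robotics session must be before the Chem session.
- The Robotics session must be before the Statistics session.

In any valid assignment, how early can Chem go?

Precedence pushes Chem to at least day 2.
Chem at day 2 is achievable: Chem in day 2; Statistics in day 2; Robotics in day 1; Algorithms in day 1; Compilers in day 1.

day 2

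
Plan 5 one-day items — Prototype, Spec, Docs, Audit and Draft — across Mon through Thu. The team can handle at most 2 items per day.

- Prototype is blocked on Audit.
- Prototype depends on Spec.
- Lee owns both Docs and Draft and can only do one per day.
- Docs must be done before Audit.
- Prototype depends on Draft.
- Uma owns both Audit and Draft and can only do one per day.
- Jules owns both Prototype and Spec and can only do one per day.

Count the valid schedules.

9

Splitting on Spec: it can be Mon (3), Tue (3), Wed (3). Listing each branch's schedules as (Prototype, Docs, Audit, Draft):
Spec=Mon: (Thu,Mon,Tue,Wed) (Thu,Mon,Wed,Tue) (Thu,Tue,Wed,Mon) — 3.
Spec=Tue: (Thu,Mon,Tue,Wed) (Thu,Mon,Wed,Tue) (Thu,Tue,Wed,Mon) — 3.
Spec=Wed: (Thu,Mon,Tue,Wed) (Thu,Mon,Wed,Tue) (Thu,Tue,Wed,Mon) — 3.
Summing: 3 + 3 + 3 = 9.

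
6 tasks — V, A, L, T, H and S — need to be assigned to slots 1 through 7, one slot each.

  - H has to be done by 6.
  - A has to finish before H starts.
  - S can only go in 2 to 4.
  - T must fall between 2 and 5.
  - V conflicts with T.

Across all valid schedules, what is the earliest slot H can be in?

2

Precedence pushes H to at least 2; H's own window allows nothing later than 6.
H at 2 is achievable: L -> 1; S -> 2; H -> 2; V -> 1; A -> 1; T -> 2.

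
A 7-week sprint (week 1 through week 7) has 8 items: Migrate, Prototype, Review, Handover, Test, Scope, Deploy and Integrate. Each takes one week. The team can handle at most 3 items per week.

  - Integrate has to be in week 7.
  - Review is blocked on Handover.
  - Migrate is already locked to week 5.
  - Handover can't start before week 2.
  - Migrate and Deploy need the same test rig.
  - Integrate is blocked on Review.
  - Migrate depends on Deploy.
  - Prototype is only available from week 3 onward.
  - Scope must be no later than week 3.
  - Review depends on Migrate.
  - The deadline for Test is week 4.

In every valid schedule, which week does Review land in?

week 6

Migrate is fixed at week 5 and must come before Review, so Review is at least week 6.
Integrate is fixed at week 7 and must come after Review, so Review is at most week 6.
So Review must be week 6.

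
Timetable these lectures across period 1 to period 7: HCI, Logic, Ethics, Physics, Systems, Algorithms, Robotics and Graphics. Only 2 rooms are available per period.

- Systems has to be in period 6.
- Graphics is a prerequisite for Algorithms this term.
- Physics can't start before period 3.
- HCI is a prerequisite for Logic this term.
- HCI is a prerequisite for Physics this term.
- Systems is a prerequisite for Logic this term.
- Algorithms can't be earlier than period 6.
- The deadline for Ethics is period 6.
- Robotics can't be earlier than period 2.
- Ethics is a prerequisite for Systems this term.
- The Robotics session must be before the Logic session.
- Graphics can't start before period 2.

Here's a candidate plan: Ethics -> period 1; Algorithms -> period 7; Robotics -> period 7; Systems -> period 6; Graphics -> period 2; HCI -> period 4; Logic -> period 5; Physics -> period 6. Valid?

Invalid. The Robotics session must be before the Logic session.

Systems has to be in period 6 — holds.
Only 2 rooms are available per period — holds.
Systems is a prerequisite for Logic this term — violated.
Physics can't start before period 3 — holds.
Robotics can't be earlier than period 2 — holds.
Graphics can't start before period 2 — holds.
HCI is a prerequisite for Logic this term — holds.
Graphics is a prerequisite for Algorithms this term — holds.
Ethics is a prerequisite for Systems this term — holds.
HCI is a prerequisite for Physics this term — holds.
Algorithms can't be earlier than period 6 — holds.
The Robotics session must be before the Logic session — violated.
The deadline for Ethics is period 6 — holds.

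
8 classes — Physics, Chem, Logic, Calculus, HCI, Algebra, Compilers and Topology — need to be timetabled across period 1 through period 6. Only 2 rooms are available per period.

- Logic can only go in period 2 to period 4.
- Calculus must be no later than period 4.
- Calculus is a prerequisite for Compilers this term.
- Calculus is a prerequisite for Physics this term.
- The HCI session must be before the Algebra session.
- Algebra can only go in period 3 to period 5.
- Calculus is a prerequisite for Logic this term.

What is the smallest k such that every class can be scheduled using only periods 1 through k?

4

The precedence chain requires at least 2 distinct periods.
With at most 2 per period and 8 classes, at least 4 periods are needed.
Algebra can't be placed before period 3, so the schedule must run through at least period 3.
4 works (last occupied period: period 4): for example Algebra in period 3; HCI in period 1; Compilers in period 3; Logic in period 2; Physics in period 2; Chem in period 4; Calculus in period 1; Topology in period 4.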